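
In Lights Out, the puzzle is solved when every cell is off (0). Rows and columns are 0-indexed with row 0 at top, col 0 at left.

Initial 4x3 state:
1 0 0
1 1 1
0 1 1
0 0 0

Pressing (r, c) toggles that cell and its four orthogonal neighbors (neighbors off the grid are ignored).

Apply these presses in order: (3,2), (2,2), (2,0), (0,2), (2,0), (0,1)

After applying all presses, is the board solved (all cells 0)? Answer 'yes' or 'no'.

After press 1 at (3,2):
1 0 0
1 1 1
0 1 0
0 1 1

After press 2 at (2,2):
1 0 0
1 1 0
0 0 1
0 1 0

After press 3 at (2,0):
1 0 0
0 1 0
1 1 1
1 1 0

After press 4 at (0,2):
1 1 1
0 1 1
1 1 1
1 1 0

After press 5 at (2,0):
1 1 1
1 1 1
0 0 1
0 1 0

After press 6 at (0,1):
0 0 0
1 0 1
0 0 1
0 1 0

Lights still on: 4

Answer: no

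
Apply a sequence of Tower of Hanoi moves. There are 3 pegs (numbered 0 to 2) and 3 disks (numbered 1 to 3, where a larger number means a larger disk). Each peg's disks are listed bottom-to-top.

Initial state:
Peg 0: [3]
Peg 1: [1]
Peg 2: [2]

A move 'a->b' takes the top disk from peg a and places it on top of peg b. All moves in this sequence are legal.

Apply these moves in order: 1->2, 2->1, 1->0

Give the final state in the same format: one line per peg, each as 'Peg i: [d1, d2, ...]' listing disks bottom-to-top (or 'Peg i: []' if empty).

After move 1 (1->2):
Peg 0: [3]
Peg 1: []
Peg 2: [2, 1]

After move 2 (2->1):
Peg 0: [3]
Peg 1: [1]
Peg 2: [2]

After move 3 (1->0):
Peg 0: [3, 1]
Peg 1: []
Peg 2: [2]

Answer: Peg 0: [3, 1]
Peg 1: []
Peg 2: [2]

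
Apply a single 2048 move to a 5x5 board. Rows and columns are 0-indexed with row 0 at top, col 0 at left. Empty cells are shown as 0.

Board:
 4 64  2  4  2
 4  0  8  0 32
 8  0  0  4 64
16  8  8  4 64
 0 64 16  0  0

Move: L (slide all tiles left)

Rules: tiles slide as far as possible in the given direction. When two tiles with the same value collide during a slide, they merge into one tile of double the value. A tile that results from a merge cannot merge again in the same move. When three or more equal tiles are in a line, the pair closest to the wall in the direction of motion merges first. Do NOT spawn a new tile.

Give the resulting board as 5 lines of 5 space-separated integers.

Answer:  4 64  2  4  2
 4  8 32  0  0
 8  4 64  0  0
16 16  4 64  0
64 16  0  0  0

Derivation:
Slide left:
row 0: [4, 64, 2, 4, 2] -> [4, 64, 2, 4, 2]
row 1: [4, 0, 8, 0, 32] -> [4, 8, 32, 0, 0]
row 2: [8, 0, 0, 4, 64] -> [8, 4, 64, 0, 0]
row 3: [16, 8, 8, 4, 64] -> [16, 16, 4, 64, 0]
row 4: [0, 64, 16, 0, 0] -> [64, 16, 0, 0, 0]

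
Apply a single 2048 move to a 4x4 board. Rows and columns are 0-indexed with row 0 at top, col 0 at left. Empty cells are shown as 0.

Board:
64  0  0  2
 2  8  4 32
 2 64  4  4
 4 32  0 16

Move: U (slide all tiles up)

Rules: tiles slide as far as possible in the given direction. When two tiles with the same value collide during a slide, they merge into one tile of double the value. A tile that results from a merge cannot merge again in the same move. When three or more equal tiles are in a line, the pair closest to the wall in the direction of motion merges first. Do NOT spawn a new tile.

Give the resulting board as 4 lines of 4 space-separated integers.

Answer: 64  8  8  2
 4 64  0 32
 4 32  0  4
 0  0  0 16

Derivation:
Slide up:
col 0: [64, 2, 2, 4] -> [64, 4, 4, 0]
col 1: [0, 8, 64, 32] -> [8, 64, 32, 0]
col 2: [0, 4, 4, 0] -> [8, 0, 0, 0]
col 3: [2, 32, 4, 16] -> [2, 32, 4, 16]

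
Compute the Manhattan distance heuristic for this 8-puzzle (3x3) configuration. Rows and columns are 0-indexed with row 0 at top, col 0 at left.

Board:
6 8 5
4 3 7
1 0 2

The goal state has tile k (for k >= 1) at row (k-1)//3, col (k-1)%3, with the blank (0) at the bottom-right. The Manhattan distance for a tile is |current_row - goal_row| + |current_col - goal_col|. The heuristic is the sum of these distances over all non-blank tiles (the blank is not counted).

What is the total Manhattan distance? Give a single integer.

Answer: 17

Derivation:
Tile 6: (0,0)->(1,2) = 3
Tile 8: (0,1)->(2,1) = 2
Tile 5: (0,2)->(1,1) = 2
Tile 4: (1,0)->(1,0) = 0
Tile 3: (1,1)->(0,2) = 2
Tile 7: (1,2)->(2,0) = 3
Tile 1: (2,0)->(0,0) = 2
Tile 2: (2,2)->(0,1) = 3
Sum: 3 + 2 + 2 + 0 + 2 + 3 + 2 + 3 = 17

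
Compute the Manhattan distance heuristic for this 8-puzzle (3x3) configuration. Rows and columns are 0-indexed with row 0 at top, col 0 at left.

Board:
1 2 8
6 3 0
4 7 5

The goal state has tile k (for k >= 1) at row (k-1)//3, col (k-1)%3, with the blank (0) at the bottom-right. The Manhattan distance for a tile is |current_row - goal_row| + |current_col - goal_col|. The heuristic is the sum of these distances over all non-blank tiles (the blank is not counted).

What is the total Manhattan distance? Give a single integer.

Tile 1: (0,0)->(0,0) = 0
Tile 2: (0,1)->(0,1) = 0
Tile 8: (0,2)->(2,1) = 3
Tile 6: (1,0)->(1,2) = 2
Tile 3: (1,1)->(0,2) = 2
Tile 4: (2,0)->(1,0) = 1
Tile 7: (2,1)->(2,0) = 1
Tile 5: (2,2)->(1,1) = 2
Sum: 0 + 0 + 3 + 2 + 2 + 1 + 1 + 2 = 11

Answer: 11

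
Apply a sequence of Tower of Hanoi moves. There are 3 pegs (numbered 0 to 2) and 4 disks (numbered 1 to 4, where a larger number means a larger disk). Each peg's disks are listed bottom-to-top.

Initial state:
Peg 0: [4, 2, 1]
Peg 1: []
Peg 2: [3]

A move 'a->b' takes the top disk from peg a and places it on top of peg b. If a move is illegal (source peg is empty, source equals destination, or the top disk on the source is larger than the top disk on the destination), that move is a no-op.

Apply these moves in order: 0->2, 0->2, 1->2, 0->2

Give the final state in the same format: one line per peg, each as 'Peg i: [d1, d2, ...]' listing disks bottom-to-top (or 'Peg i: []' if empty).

After move 1 (0->2):
Peg 0: [4, 2]
Peg 1: []
Peg 2: [3, 1]

After move 2 (0->2):
Peg 0: [4, 2]
Peg 1: []
Peg 2: [3, 1]

After move 3 (1->2):
Peg 0: [4, 2]
Peg 1: []
Peg 2: [3, 1]

After move 4 (0->2):
Peg 0: [4, 2]
Peg 1: []
Peg 2: [3, 1]

Answer: Peg 0: [4, 2]
Peg 1: []
Peg 2: [3, 1]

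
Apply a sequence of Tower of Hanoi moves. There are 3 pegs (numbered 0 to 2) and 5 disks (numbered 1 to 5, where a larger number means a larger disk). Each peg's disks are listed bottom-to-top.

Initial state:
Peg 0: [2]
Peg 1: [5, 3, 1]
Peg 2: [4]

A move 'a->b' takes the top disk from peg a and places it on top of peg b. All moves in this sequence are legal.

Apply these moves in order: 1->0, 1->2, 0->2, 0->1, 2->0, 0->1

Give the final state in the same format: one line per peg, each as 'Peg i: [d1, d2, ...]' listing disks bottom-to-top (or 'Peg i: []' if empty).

After move 1 (1->0):
Peg 0: [2, 1]
Peg 1: [5, 3]
Peg 2: [4]

After move 2 (1->2):
Peg 0: [2, 1]
Peg 1: [5]
Peg 2: [4, 3]

After move 3 (0->2):
Peg 0: [2]
Peg 1: [5]
Peg 2: [4, 3, 1]

After move 4 (0->1):
Peg 0: []
Peg 1: [5, 2]
Peg 2: [4, 3, 1]

After move 5 (2->0):
Peg 0: [1]
Peg 1: [5, 2]
Peg 2: [4, 3]

After move 6 (0->1):
Peg 0: []
Peg 1: [5, 2, 1]
Peg 2: [4, 3]

Answer: Peg 0: []
Peg 1: [5, 2, 1]
Peg 2: [4, 3]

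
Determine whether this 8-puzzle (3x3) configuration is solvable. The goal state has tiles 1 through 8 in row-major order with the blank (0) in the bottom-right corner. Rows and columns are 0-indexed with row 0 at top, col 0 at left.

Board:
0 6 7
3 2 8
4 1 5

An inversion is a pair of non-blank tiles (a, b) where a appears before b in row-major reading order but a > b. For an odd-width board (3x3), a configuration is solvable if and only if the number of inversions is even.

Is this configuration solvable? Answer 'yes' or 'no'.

Answer: no

Derivation:
Inversions (pairs i<j in row-major order where tile[i] > tile[j] > 0): 17
17 is odd, so the puzzle is not solvable.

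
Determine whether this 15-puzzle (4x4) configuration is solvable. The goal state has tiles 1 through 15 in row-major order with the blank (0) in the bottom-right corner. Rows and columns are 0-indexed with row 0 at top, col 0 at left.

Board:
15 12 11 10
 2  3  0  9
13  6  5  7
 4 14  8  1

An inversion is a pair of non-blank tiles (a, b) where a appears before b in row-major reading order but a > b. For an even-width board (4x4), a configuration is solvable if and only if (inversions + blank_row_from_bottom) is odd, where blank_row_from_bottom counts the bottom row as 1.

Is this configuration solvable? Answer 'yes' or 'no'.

Inversions: 69
Blank is in row 1 (0-indexed from top), which is row 3 counting from the bottom (bottom = 1).
69 + 3 = 72, which is even, so the puzzle is not solvable.

Answer: no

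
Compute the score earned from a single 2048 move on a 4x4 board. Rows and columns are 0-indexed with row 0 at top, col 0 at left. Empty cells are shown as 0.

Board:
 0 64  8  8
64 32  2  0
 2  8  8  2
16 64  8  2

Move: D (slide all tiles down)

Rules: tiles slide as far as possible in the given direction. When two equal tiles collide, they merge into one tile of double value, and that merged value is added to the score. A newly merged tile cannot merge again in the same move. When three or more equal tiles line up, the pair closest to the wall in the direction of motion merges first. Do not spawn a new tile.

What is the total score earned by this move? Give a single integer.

Answer: 20

Derivation:
Slide down:
col 0: [0, 64, 2, 16] -> [0, 64, 2, 16]  score +0 (running 0)
col 1: [64, 32, 8, 64] -> [64, 32, 8, 64]  score +0 (running 0)
col 2: [8, 2, 8, 8] -> [0, 8, 2, 16]  score +16 (running 16)
col 3: [8, 0, 2, 2] -> [0, 0, 8, 4]  score +4 (running 20)
Board after move:
 0 64  0  0
64 32  8  0
 2  8  2  8
16 64 16  4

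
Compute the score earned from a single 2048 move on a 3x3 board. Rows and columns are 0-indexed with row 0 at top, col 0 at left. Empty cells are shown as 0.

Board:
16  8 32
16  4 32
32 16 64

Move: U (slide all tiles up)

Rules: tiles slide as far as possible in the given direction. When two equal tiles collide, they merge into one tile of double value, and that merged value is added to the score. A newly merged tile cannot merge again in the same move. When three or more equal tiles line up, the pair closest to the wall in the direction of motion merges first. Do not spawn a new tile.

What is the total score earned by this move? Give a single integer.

Slide up:
col 0: [16, 16, 32] -> [32, 32, 0]  score +32 (running 32)
col 1: [8, 4, 16] -> [8, 4, 16]  score +0 (running 32)
col 2: [32, 32, 64] -> [64, 64, 0]  score +64 (running 96)
Board after move:
32  8 64
32  4 64
 0 16  0

Answer: 96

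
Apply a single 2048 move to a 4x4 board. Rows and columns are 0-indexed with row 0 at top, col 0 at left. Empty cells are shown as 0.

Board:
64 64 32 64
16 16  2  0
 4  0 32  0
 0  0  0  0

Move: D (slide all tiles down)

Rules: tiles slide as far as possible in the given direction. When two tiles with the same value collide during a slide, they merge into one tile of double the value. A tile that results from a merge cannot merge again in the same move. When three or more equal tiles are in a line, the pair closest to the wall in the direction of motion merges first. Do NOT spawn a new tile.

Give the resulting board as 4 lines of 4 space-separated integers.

Answer:  0  0  0  0
64  0 32  0
16 64  2  0
 4 16 32 64

Derivation:
Slide down:
col 0: [64, 16, 4, 0] -> [0, 64, 16, 4]
col 1: [64, 16, 0, 0] -> [0, 0, 64, 16]
col 2: [32, 2, 32, 0] -> [0, 32, 2, 32]
col 3: [64, 0, 0, 0] -> [0, 0, 0, 64]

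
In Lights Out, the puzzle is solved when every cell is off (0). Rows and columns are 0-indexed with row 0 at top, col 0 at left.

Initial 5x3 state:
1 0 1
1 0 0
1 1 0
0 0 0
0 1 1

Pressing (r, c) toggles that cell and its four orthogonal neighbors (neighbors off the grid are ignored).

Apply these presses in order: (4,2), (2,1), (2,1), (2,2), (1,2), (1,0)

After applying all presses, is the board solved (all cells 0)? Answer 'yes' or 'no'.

Answer: yes

Derivation:
After press 1 at (4,2):
1 0 1
1 0 0
1 1 0
0 0 1
0 0 0

After press 2 at (2,1):
1 0 1
1 1 0
0 0 1
0 1 1
0 0 0

After press 3 at (2,1):
1 0 1
1 0 0
1 1 0
0 0 1
0 0 0

After press 4 at (2,2):
1 0 1
1 0 1
1 0 1
0 0 0
0 0 0

After press 5 at (1,2):
1 0 0
1 1 0
1 0 0
0 0 0
0 0 0

After press 6 at (1,0):
0 0 0
0 0 0
0 0 0
0 0 0
0 0 0

Lights still on: 0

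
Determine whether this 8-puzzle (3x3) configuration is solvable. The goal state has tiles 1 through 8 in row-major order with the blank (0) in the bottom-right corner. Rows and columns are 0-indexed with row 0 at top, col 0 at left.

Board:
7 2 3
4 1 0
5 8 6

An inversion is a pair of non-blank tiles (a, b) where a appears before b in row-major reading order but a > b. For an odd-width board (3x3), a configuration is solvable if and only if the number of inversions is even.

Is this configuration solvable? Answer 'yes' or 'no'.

Answer: yes

Derivation:
Inversions (pairs i<j in row-major order where tile[i] > tile[j] > 0): 10
10 is even, so the puzzle is solvable.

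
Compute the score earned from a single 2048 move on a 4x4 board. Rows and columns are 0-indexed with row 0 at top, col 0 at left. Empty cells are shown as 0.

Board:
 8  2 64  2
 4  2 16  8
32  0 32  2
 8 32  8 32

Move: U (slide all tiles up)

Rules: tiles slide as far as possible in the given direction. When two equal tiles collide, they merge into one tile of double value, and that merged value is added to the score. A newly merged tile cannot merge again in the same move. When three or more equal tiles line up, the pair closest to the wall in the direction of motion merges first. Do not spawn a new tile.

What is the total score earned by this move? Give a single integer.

Slide up:
col 0: [8, 4, 32, 8] -> [8, 4, 32, 8]  score +0 (running 0)
col 1: [2, 2, 0, 32] -> [4, 32, 0, 0]  score +4 (running 4)
col 2: [64, 16, 32, 8] -> [64, 16, 32, 8]  score +0 (running 4)
col 3: [2, 8, 2, 32] -> [2, 8, 2, 32]  score +0 (running 4)
Board after move:
 8  4 64  2
 4 32 16  8
32  0 32  2
 8  0  8 32

Answer: 4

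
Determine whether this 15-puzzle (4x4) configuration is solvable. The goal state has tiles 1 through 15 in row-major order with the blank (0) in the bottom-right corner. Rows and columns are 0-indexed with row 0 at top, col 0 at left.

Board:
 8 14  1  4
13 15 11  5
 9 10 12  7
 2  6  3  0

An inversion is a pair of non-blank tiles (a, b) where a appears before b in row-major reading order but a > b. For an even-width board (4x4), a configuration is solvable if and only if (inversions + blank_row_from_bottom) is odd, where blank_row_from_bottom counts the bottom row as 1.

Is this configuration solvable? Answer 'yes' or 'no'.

Answer: yes

Derivation:
Inversions: 64
Blank is in row 3 (0-indexed from top), which is row 1 counting from the bottom (bottom = 1).
64 + 1 = 65, which is odd, so the puzzle is solvable.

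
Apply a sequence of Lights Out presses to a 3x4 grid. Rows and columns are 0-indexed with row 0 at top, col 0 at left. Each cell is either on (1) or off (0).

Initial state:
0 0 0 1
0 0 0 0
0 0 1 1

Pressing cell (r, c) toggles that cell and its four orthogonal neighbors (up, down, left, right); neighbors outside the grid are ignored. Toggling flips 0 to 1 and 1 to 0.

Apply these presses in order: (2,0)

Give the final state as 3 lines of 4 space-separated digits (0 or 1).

After press 1 at (2,0):
0 0 0 1
1 0 0 0
1 1 1 1

Answer: 0 0 0 1
1 0 0 0
1 1 1 1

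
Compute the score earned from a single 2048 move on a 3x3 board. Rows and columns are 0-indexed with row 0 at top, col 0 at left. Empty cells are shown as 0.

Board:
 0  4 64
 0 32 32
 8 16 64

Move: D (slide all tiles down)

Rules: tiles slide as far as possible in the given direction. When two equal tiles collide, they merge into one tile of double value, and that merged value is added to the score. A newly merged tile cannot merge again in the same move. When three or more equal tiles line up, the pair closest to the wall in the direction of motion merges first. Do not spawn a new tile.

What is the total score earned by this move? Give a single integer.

Slide down:
col 0: [0, 0, 8] -> [0, 0, 8]  score +0 (running 0)
col 1: [4, 32, 16] -> [4, 32, 16]  score +0 (running 0)
col 2: [64, 32, 64] -> [64, 32, 64]  score +0 (running 0)
Board after move:
 0  4 64
 0 32 32
 8 16 64

Answer: 0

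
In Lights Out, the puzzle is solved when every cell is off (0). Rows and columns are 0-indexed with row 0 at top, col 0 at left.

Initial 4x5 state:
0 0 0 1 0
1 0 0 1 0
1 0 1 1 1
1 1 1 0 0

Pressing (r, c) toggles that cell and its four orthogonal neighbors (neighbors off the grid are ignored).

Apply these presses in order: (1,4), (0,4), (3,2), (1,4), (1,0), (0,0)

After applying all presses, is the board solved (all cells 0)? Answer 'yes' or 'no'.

Answer: no

Derivation:
After press 1 at (1,4):
0 0 0 1 1
1 0 0 0 1
1 0 1 1 0
1 1 1 0 0

After press 2 at (0,4):
0 0 0 0 0
1 0 0 0 0
1 0 1 1 0
1 1 1 0 0

After press 3 at (3,2):
0 0 0 0 0
1 0 0 0 0
1 0 0 1 0
1 0 0 1 0

After press 4 at (1,4):
0 0 0 0 1
1 0 0 1 1
1 0 0 1 1
1 0 0 1 0

After press 5 at (1,0):
1 0 0 0 1
0 1 0 1 1
0 0 0 1 1
1 0 0 1 0

After press 6 at (0,0):
0 1 0 0 1
1 1 0 1 1
0 0 0 1 1
1 0 0 1 0

Lights still on: 10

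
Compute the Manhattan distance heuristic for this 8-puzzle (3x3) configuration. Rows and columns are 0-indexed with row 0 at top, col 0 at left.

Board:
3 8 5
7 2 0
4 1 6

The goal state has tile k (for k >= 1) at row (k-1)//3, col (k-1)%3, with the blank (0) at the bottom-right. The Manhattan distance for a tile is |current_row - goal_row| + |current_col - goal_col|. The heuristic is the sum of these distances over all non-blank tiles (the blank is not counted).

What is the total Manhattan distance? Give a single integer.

Tile 3: (0,0)->(0,2) = 2
Tile 8: (0,1)->(2,1) = 2
Tile 5: (0,2)->(1,1) = 2
Tile 7: (1,0)->(2,0) = 1
Tile 2: (1,1)->(0,1) = 1
Tile 4: (2,0)->(1,0) = 1
Tile 1: (2,1)->(0,0) = 3
Tile 6: (2,2)->(1,2) = 1
Sum: 2 + 2 + 2 + 1 + 1 + 1 + 3 + 1 = 13

Answer: 13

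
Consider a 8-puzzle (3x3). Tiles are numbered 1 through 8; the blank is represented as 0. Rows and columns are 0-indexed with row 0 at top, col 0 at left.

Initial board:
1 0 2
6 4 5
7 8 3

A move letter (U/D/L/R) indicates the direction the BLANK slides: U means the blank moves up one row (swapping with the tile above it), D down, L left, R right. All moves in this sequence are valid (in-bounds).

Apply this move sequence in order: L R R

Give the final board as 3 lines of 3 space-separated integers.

After move 1 (L):
0 1 2
6 4 5
7 8 3

After move 2 (R):
1 0 2
6 4 5
7 8 3

After move 3 (R):
1 2 0
6 4 5
7 8 3

Answer: 1 2 0
6 4 5
7 8 3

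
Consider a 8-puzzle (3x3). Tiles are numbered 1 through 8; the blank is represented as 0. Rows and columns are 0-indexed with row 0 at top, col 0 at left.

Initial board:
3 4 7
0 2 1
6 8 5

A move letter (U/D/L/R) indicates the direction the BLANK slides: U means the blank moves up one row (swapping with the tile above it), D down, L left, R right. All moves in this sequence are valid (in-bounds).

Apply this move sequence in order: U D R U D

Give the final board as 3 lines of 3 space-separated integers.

After move 1 (U):
0 4 7
3 2 1
6 8 5

After move 2 (D):
3 4 7
0 2 1
6 8 5

After move 3 (R):
3 4 7
2 0 1
6 8 5

After move 4 (U):
3 0 7
2 4 1
6 8 5

After move 5 (D):
3 4 7
2 0 1
6 8 5

Answer: 3 4 7
2 0 1
6 8 5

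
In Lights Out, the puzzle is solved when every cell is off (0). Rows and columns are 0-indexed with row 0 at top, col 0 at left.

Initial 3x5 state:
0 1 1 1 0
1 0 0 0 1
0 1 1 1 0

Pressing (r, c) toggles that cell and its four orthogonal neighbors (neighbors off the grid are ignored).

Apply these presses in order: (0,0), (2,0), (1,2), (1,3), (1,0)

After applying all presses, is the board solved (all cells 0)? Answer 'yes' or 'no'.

After press 1 at (0,0):
1 0 1 1 0
0 0 0 0 1
0 1 1 1 0

After press 2 at (2,0):
1 0 1 1 0
1 0 0 0 1
1 0 1 1 0

After press 3 at (1,2):
1 0 0 1 0
1 1 1 1 1
1 0 0 1 0

After press 4 at (1,3):
1 0 0 0 0
1 1 0 0 0
1 0 0 0 0

After press 5 at (1,0):
0 0 0 0 0
0 0 0 0 0
0 0 0 0 0

Lights still on: 0

Answer: yes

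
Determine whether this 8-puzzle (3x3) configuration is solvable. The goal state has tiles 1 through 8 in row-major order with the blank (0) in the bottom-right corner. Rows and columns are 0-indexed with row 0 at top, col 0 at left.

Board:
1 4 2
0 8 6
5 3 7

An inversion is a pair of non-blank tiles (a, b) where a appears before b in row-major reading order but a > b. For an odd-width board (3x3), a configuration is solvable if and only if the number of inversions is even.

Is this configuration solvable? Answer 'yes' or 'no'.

Inversions (pairs i<j in row-major order where tile[i] > tile[j] > 0): 9
9 is odd, so the puzzle is not solvable.

Answer: no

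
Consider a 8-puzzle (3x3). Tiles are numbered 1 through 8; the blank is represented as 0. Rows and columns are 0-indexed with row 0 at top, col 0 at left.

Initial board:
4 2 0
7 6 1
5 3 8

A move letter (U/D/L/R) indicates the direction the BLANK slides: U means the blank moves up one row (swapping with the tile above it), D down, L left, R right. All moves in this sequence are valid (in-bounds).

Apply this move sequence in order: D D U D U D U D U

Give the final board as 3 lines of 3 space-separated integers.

After move 1 (D):
4 2 1
7 6 0
5 3 8

After move 2 (D):
4 2 1
7 6 8
5 3 0

After move 3 (U):
4 2 1
7 6 0
5 3 8

After move 4 (D):
4 2 1
7 6 8
5 3 0

After move 5 (U):
4 2 1
7 6 0
5 3 8

After move 6 (D):
4 2 1
7 6 8
5 3 0

After move 7 (U):
4 2 1
7 6 0
5 3 8

After move 8 (D):
4 2 1
7 6 8
5 3 0

After move 9 (U):
4 2 1
7 6 0
5 3 8

Answer: 4 2 1
7 6 0
5 3 8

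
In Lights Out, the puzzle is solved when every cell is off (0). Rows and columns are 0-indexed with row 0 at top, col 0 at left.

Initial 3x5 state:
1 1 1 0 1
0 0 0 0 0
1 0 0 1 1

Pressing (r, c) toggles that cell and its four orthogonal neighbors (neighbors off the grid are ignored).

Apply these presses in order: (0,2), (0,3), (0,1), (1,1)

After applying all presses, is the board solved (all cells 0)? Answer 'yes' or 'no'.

Answer: no

Derivation:
After press 1 at (0,2):
1 0 0 1 1
0 0 1 0 0
1 0 0 1 1

After press 2 at (0,3):
1 0 1 0 0
0 0 1 1 0
1 0 0 1 1

After press 3 at (0,1):
0 1 0 0 0
0 1 1 1 0
1 0 0 1 1

After press 4 at (1,1):
0 0 0 0 0
1 0 0 1 0
1 1 0 1 1

Lights still on: 6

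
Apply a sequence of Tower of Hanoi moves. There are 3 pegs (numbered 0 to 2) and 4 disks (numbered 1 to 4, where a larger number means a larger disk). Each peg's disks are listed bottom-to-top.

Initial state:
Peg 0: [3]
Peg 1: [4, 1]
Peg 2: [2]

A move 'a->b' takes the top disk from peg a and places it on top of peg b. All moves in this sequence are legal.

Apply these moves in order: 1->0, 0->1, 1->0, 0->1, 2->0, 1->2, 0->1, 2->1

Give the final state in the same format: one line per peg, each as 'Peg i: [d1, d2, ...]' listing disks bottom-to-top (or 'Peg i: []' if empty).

After move 1 (1->0):
Peg 0: [3, 1]
Peg 1: [4]
Peg 2: [2]

After move 2 (0->1):
Peg 0: [3]
Peg 1: [4, 1]
Peg 2: [2]

After move 3 (1->0):
Peg 0: [3, 1]
Peg 1: [4]
Peg 2: [2]

After move 4 (0->1):
Peg 0: [3]
Peg 1: [4, 1]
Peg 2: [2]

After move 5 (2->0):
Peg 0: [3, 2]
Peg 1: [4, 1]
Peg 2: []

After move 6 (1->2):
Peg 0: [3, 2]
Peg 1: [4]
Peg 2: [1]

After move 7 (0->1):
Peg 0: [3]
Peg 1: [4, 2]
Peg 2: [1]

After move 8 (2->1):
Peg 0: [3]
Peg 1: [4, 2, 1]
Peg 2: []

Answer: Peg 0: [3]
Peg 1: [4, 2, 1]
Peg 2: []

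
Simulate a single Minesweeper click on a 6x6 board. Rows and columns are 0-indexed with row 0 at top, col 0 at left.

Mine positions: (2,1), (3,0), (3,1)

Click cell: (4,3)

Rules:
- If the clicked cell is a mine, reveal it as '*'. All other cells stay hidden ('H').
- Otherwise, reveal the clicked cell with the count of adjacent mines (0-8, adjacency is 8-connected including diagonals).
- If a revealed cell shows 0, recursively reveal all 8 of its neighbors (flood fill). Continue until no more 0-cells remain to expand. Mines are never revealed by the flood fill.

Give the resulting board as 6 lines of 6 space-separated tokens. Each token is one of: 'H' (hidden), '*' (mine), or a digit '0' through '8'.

0 0 0 0 0 0
1 1 1 0 0 0
H H 2 0 0 0
H H 2 0 0 0
2 2 1 0 0 0
0 0 0 0 0 0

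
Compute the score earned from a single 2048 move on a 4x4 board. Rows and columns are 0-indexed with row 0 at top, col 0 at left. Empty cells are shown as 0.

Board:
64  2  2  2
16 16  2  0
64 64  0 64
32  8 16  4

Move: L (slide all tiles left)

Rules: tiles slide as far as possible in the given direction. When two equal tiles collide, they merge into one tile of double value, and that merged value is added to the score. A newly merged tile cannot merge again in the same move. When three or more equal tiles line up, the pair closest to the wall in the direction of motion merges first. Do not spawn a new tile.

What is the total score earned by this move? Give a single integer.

Answer: 164

Derivation:
Slide left:
row 0: [64, 2, 2, 2] -> [64, 4, 2, 0]  score +4 (running 4)
row 1: [16, 16, 2, 0] -> [32, 2, 0, 0]  score +32 (running 36)
row 2: [64, 64, 0, 64] -> [128, 64, 0, 0]  score +128 (running 164)
row 3: [32, 8, 16, 4] -> [32, 8, 16, 4]  score +0 (running 164)
Board after move:
 64   4   2   0
 32   2   0   0
128  64   0   0
 32   8  16   4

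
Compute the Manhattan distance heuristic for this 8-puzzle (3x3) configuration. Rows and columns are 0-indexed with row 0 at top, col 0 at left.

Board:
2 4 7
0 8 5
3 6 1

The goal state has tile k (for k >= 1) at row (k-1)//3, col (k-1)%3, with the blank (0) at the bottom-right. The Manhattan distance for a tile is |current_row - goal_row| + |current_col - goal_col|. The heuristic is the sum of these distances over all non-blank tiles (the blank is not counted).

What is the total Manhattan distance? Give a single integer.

Answer: 19

Derivation:
Tile 2: at (0,0), goal (0,1), distance |0-0|+|0-1| = 1
Tile 4: at (0,1), goal (1,0), distance |0-1|+|1-0| = 2
Tile 7: at (0,2), goal (2,0), distance |0-2|+|2-0| = 4
Tile 8: at (1,1), goal (2,1), distance |1-2|+|1-1| = 1
Tile 5: at (1,2), goal (1,1), distance |1-1|+|2-1| = 1
Tile 3: at (2,0), goal (0,2), distance |2-0|+|0-2| = 4
Tile 6: at (2,1), goal (1,2), distance |2-1|+|1-2| = 2
Tile 1: at (2,2), goal (0,0), distance |2-0|+|2-0| = 4
Sum: 1 + 2 + 4 + 1 + 1 + 4 + 2 + 4 = 19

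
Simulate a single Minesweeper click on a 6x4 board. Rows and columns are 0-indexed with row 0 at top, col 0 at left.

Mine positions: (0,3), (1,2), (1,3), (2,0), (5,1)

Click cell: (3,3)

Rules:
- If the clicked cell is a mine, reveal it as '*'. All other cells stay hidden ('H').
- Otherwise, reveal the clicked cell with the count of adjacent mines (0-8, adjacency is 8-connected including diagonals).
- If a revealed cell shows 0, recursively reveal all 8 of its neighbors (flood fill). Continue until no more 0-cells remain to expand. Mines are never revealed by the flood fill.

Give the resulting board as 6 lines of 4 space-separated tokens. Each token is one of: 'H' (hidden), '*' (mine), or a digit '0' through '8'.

H H H H
H H H H
H 2 2 2
H 1 0 0
H 1 1 0
H H 1 0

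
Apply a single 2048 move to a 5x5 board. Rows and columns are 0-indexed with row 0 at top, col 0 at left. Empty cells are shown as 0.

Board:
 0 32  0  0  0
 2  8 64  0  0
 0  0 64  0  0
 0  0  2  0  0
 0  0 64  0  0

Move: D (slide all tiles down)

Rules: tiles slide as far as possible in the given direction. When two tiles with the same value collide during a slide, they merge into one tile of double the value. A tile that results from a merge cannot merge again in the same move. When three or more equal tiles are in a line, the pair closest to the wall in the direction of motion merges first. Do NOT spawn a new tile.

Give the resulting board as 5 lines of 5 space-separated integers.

Answer:   0   0   0   0   0
  0   0   0   0   0
  0   0 128   0   0
  0  32   2   0   0
  2   8  64   0   0

Derivation:
Slide down:
col 0: [0, 2, 0, 0, 0] -> [0, 0, 0, 0, 2]
col 1: [32, 8, 0, 0, 0] -> [0, 0, 0, 32, 8]
col 2: [0, 64, 64, 2, 64] -> [0, 0, 128, 2, 64]
col 3: [0, 0, 0, 0, 0] -> [0, 0, 0, 0, 0]
col 4: [0, 0, 0, 0, 0] -> [0, 0, 0, 0, 0]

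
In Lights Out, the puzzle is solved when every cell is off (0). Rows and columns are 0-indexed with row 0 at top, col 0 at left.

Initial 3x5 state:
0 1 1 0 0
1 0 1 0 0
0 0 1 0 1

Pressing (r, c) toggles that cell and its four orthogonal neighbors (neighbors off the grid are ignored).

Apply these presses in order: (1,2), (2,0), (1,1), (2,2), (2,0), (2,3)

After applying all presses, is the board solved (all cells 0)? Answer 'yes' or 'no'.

Answer: yes

Derivation:
After press 1 at (1,2):
0 1 0 0 0
1 1 0 1 0
0 0 0 0 1

After press 2 at (2,0):
0 1 0 0 0
0 1 0 1 0
1 1 0 0 1

After press 3 at (1,1):
0 0 0 0 0
1 0 1 1 0
1 0 0 0 1

After press 4 at (2,2):
0 0 0 0 0
1 0 0 1 0
1 1 1 1 1

After press 5 at (2,0):
0 0 0 0 0
0 0 0 1 0
0 0 1 1 1

After press 6 at (2,3):
0 0 0 0 0
0 0 0 0 0
0 0 0 0 0

Lights still on: 0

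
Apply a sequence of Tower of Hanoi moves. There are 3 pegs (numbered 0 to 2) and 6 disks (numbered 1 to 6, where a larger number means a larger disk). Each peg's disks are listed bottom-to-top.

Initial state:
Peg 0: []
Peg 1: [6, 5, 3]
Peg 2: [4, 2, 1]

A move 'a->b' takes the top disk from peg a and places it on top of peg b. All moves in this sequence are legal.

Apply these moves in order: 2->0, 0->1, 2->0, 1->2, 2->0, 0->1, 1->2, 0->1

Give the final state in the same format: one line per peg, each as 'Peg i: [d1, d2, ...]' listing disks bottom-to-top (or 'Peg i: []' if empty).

After move 1 (2->0):
Peg 0: [1]
Peg 1: [6, 5, 3]
Peg 2: [4, 2]

After move 2 (0->1):
Peg 0: []
Peg 1: [6, 5, 3, 1]
Peg 2: [4, 2]

After move 3 (2->0):
Peg 0: [2]
Peg 1: [6, 5, 3, 1]
Peg 2: [4]

After move 4 (1->2):
Peg 0: [2]
Peg 1: [6, 5, 3]
Peg 2: [4, 1]

After move 5 (2->0):
Peg 0: [2, 1]
Peg 1: [6, 5, 3]
Peg 2: [4]

After move 6 (0->1):
Peg 0: [2]
Peg 1: [6, 5, 3, 1]
Peg 2: [4]

After move 7 (1->2):
Peg 0: [2]
Peg 1: [6, 5, 3]
Peg 2: [4, 1]

After move 8 (0->1):
Peg 0: []
Peg 1: [6, 5, 3, 2]
Peg 2: [4, 1]

Answer: Peg 0: []
Peg 1: [6, 5, 3, 2]
Peg 2: [4, 1]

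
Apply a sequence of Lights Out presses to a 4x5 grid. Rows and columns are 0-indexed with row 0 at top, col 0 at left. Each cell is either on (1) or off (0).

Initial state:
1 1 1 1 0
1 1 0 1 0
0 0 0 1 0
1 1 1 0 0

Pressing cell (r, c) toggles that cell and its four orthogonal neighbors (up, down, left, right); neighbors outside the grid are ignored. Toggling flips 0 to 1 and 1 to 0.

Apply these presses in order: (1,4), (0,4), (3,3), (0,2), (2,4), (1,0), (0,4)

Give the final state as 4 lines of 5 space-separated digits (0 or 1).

Answer: 0 0 0 0 1
0 0 1 0 0
1 0 0 1 0
1 1 0 1 0

Derivation:
After press 1 at (1,4):
1 1 1 1 1
1 1 0 0 1
0 0 0 1 1
1 1 1 0 0

After press 2 at (0,4):
1 1 1 0 0
1 1 0 0 0
0 0 0 1 1
1 1 1 0 0

After press 3 at (3,3):
1 1 1 0 0
1 1 0 0 0
0 0 0 0 1
1 1 0 1 1

After press 4 at (0,2):
1 0 0 1 0
1 1 1 0 0
0 0 0 0 1
1 1 0 1 1

After press 5 at (2,4):
1 0 0 1 0
1 1 1 0 1
0 0 0 1 0
1 1 0 1 0

After press 6 at (1,0):
0 0 0 1 0
0 0 1 0 1
1 0 0 1 0
1 1 0 1 0

After press 7 at (0,4):
0 0 0 0 1
0 0 1 0 0
1 0 0 1 0
1 1 0 1 0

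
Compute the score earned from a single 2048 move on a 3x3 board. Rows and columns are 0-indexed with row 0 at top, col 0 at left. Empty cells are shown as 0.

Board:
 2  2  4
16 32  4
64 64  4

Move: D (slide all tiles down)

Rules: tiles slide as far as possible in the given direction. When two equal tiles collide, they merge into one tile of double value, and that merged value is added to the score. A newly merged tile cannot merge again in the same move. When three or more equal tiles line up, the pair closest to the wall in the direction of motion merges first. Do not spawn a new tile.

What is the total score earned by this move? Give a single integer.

Answer: 8

Derivation:
Slide down:
col 0: [2, 16, 64] -> [2, 16, 64]  score +0 (running 0)
col 1: [2, 32, 64] -> [2, 32, 64]  score +0 (running 0)
col 2: [4, 4, 4] -> [0, 4, 8]  score +8 (running 8)
Board after move:
 2  2  0
16 32  4
64 64  8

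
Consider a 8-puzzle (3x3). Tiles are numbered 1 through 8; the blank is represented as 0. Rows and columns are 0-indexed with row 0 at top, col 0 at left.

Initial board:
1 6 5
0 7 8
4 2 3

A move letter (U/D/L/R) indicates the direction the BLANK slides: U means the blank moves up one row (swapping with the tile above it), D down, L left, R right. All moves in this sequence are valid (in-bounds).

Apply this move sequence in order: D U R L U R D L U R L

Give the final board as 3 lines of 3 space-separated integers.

After move 1 (D):
1 6 5
4 7 8
0 2 3

After move 2 (U):
1 6 5
0 7 8
4 2 3

After move 3 (R):
1 6 5
7 0 8
4 2 3

After move 4 (L):
1 6 5
0 7 8
4 2 3

After move 5 (U):
0 6 5
1 7 8
4 2 3

After move 6 (R):
6 0 5
1 7 8
4 2 3

After move 7 (D):
6 7 5
1 0 8
4 2 3

After move 8 (L):
6 7 5
0 1 8
4 2 3

After move 9 (U):
0 7 5
6 1 8
4 2 3

After move 10 (R):
7 0 5
6 1 8
4 2 3

After move 11 (L):
0 7 5
6 1 8
4 2 3

Answer: 0 7 5
6 1 8
4 2 3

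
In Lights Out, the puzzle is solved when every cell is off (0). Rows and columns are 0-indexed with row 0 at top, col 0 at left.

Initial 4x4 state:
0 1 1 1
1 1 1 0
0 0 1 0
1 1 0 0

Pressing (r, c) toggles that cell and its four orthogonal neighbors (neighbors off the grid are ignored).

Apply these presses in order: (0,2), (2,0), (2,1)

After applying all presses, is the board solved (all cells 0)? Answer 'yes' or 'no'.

After press 1 at (0,2):
0 0 0 0
1 1 0 0
0 0 1 0
1 1 0 0

After press 2 at (2,0):
0 0 0 0
0 1 0 0
1 1 1 0
0 1 0 0

After press 3 at (2,1):
0 0 0 0
0 0 0 0
0 0 0 0
0 0 0 0

Lights still on: 0

Answer: yes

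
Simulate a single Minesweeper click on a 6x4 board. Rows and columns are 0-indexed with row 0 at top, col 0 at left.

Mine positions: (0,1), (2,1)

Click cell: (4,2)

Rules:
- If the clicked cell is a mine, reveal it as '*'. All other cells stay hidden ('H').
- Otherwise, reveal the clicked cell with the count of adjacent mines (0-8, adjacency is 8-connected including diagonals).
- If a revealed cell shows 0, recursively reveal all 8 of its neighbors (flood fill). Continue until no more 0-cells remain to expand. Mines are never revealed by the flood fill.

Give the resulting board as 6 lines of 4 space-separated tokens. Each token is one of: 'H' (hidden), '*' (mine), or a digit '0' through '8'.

H H 1 0
H H 2 0
H H 1 0
1 1 1 0
0 0 0 0
0 0 0 0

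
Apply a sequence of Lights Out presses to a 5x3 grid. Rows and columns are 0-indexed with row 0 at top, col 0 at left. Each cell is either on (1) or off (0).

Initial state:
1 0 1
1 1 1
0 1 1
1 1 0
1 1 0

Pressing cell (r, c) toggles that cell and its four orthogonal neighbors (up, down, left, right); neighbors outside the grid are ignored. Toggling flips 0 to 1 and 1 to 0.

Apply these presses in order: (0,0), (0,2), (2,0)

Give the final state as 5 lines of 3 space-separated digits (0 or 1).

Answer: 0 0 0
1 1 0
1 0 1
0 1 0
1 1 0

Derivation:
After press 1 at (0,0):
0 1 1
0 1 1
0 1 1
1 1 0
1 1 0

After press 2 at (0,2):
0 0 0
0 1 0
0 1 1
1 1 0
1 1 0

After press 3 at (2,0):
0 0 0
1 1 0
1 0 1
0 1 0
1 1 0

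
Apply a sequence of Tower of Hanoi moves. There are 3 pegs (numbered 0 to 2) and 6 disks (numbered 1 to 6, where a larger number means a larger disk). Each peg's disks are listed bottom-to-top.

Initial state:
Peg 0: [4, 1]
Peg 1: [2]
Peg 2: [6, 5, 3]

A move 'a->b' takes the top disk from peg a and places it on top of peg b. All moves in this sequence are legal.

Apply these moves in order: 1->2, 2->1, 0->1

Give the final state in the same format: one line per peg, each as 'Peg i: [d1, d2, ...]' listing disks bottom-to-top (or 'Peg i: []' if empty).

Answer: Peg 0: [4]
Peg 1: [2, 1]
Peg 2: [6, 5, 3]

Derivation:
After move 1 (1->2):
Peg 0: [4, 1]
Peg 1: []
Peg 2: [6, 5, 3, 2]

After move 2 (2->1):
Peg 0: [4, 1]
Peg 1: [2]
Peg 2: [6, 5, 3]

After move 3 (0->1):
Peg 0: [4]
Peg 1: [2, 1]
Peg 2: [6, 5, 3]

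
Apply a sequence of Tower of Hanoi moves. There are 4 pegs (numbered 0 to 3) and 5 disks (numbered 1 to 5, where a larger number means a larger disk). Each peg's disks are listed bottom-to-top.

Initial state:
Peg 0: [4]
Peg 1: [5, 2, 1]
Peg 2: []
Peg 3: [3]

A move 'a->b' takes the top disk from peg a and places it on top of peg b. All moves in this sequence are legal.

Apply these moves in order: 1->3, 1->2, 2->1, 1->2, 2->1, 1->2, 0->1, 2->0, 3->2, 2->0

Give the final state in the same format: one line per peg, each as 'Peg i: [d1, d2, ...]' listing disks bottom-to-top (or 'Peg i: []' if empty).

After move 1 (1->3):
Peg 0: [4]
Peg 1: [5, 2]
Peg 2: []
Peg 3: [3, 1]

After move 2 (1->2):
Peg 0: [4]
Peg 1: [5]
Peg 2: [2]
Peg 3: [3, 1]

After move 3 (2->1):
Peg 0: [4]
Peg 1: [5, 2]
Peg 2: []
Peg 3: [3, 1]

After move 4 (1->2):
Peg 0: [4]
Peg 1: [5]
Peg 2: [2]
Peg 3: [3, 1]

After move 5 (2->1):
Peg 0: [4]
Peg 1: [5, 2]
Peg 2: []
Peg 3: [3, 1]

After move 6 (1->2):
Peg 0: [4]
Peg 1: [5]
Peg 2: [2]
Peg 3: [3, 1]

After move 7 (0->1):
Peg 0: []
Peg 1: [5, 4]
Peg 2: [2]
Peg 3: [3, 1]

After move 8 (2->0):
Peg 0: [2]
Peg 1: [5, 4]
Peg 2: []
Peg 3: [3, 1]

After move 9 (3->2):
Peg 0: [2]
Peg 1: [5, 4]
Peg 2: [1]
Peg 3: [3]

After move 10 (2->0):
Peg 0: [2, 1]
Peg 1: [5, 4]
Peg 2: []
Peg 3: [3]

Answer: Peg 0: [2, 1]
Peg 1: [5, 4]
Peg 2: []
Peg 3: [3]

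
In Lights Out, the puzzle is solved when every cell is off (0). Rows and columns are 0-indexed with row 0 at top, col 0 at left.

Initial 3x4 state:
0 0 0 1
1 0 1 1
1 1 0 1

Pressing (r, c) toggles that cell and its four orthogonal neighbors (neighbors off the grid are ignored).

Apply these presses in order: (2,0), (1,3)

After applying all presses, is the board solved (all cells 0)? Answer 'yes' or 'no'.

Answer: yes

Derivation:
After press 1 at (2,0):
0 0 0 1
0 0 1 1
0 0 0 1

After press 2 at (1,3):
0 0 0 0
0 0 0 0
0 0 0 0

Lights still on: 0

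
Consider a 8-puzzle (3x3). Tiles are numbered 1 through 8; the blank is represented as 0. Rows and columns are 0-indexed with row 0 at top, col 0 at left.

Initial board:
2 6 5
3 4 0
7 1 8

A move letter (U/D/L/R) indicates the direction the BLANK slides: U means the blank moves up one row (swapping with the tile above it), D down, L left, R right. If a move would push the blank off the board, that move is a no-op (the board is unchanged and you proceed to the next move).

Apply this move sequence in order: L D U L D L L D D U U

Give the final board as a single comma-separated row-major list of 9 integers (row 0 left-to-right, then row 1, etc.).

After move 1 (L):
2 6 5
3 0 4
7 1 8

After move 2 (D):
2 6 5
3 1 4
7 0 8

After move 3 (U):
2 6 5
3 0 4
7 1 8

After move 4 (L):
2 6 5
0 3 4
7 1 8

After move 5 (D):
2 6 5
7 3 4
0 1 8

After move 6 (L):
2 6 5
7 3 4
0 1 8

After move 7 (L):
2 6 5
7 3 4
0 1 8

After move 8 (D):
2 6 5
7 3 4
0 1 8

After move 9 (D):
2 6 5
7 3 4
0 1 8

After move 10 (U):
2 6 5
0 3 4
7 1 8

After move 11 (U):
0 6 5
2 3 4
7 1 8

Answer: 0, 6, 5, 2, 3, 4, 7, 1, 8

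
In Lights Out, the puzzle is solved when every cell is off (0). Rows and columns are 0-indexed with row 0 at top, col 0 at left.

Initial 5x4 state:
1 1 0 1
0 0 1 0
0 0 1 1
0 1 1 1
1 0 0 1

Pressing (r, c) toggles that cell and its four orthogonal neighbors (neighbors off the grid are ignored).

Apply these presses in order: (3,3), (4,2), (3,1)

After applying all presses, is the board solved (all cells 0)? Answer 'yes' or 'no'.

Answer: no

Derivation:
After press 1 at (3,3):
1 1 0 1
0 0 1 0
0 0 1 0
0 1 0 0
1 0 0 0

After press 2 at (4,2):
1 1 0 1
0 0 1 0
0 0 1 0
0 1 1 0
1 1 1 1

After press 3 at (3,1):
1 1 0 1
0 0 1 0
0 1 1 0
1 0 0 0
1 0 1 1

Lights still on: 10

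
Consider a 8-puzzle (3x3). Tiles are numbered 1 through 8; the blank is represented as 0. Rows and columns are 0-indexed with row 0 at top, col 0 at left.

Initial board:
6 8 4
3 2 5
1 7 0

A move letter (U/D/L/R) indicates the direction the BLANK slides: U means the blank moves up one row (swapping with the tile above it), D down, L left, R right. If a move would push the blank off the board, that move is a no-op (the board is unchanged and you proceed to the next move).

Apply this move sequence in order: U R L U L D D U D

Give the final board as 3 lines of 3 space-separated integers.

Answer: 3 6 4
1 8 2
0 7 5

Derivation:
After move 1 (U):
6 8 4
3 2 0
1 7 5

After move 2 (R):
6 8 4
3 2 0
1 7 5

After move 3 (L):
6 8 4
3 0 2
1 7 5

After move 4 (U):
6 0 4
3 8 2
1 7 5

After move 5 (L):
0 6 4
3 8 2
1 7 5

After move 6 (D):
3 6 4
0 8 2
1 7 5

After move 7 (D):
3 6 4
1 8 2
0 7 5

After move 8 (U):
3 6 4
0 8 2
1 7 5

After move 9 (D):
3 6 4
1 8 2
0 7 5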